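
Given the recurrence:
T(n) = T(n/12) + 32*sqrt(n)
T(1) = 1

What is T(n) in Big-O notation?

Each level contributes sqrt(n/12^k). Geometric series with ratio 1/sqrt(12) < 1 sums to O(sqrt(n)).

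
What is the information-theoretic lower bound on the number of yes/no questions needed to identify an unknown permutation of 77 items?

There are 77! = 145183092028285869634070784086308284983740379224208358846781574688061991349156420080065207861248000000000000000000 permutations. Each yes/no question gives at most 1 bit, so at least ceil(log_2(145183092028285869634070784086308284983740379224208358846781574688061991349156420080065207861248000000000000000000)) = 376 questions are needed.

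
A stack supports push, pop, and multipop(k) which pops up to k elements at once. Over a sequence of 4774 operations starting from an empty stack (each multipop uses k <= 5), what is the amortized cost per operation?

Each element is pushed exactly once and popped at most once (whether by pop or as part of a multipop). So the total number of individual pops over the whole sequence is at most the number of pushes, which is at most 4774. Total work <= 2 * 4774, hence O(1) amortized per operation.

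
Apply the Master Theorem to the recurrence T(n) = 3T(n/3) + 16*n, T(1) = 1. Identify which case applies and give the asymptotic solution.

a=3, b=3, f(n)=16*n.
log_3(3) = 1, so n^(log_b(a)) = n.
f(n) = Theta(n), so Case 2 applies.
T(n) = Theta(n log n).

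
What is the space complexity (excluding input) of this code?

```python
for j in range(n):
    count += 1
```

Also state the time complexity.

Space complexity: O(1).
Only a constant amount of auxiliary storage is used; nothing grows with n.
Time complexity: O(n).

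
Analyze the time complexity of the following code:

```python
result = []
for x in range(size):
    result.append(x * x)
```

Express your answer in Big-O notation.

Time complexity: O(n).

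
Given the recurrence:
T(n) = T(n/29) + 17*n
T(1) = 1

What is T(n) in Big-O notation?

Geometric series: 17*n*(1 + 1/29 + 1/29^2 + ...) = O(n). T(n) = O(n).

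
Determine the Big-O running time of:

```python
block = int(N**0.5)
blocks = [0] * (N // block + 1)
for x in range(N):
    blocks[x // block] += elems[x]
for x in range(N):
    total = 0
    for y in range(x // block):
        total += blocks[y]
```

Time complexity: O(n * sqrt(n)).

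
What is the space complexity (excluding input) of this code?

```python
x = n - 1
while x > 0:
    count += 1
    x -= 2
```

Space complexity: O(1).
Only a constant amount of auxiliary storage is used; nothing grows with n.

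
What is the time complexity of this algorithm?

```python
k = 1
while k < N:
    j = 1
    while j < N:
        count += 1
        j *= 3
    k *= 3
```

Time complexity: O(log^2 n).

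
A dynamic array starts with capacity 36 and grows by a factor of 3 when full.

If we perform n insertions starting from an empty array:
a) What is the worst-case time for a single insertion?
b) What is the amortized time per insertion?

(a) Worst-case single insertion: O(n) -- when the array is full at capacity c, the resize copies all c elements, and c can be Theta(n).
(b) Resizes happen at sizes 36, 108, 324, ... Total copy cost for n insertions: 36 + 108 + ... = O(n) (geometric series with ratio 1/3). Amortized cost per insertion: O(n)/n = O(1).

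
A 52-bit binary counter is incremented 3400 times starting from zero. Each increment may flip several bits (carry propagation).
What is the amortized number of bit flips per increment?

Bit i flips on every 2^i-th increment, so over 3400 increments bit i flips floor(3400/2^i) times. Summing over i: total flips < 2 * 3400. Amortized: < 2 = O(1) per increment.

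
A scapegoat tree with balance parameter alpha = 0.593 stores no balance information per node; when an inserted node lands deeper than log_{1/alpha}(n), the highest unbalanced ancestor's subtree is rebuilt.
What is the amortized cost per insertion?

Search/insert path is O(log n). A rebuild of a subtree of size s costs O(s), but with alpha = 0.593 at least Omega(s) insertions must have occurred in that subtree since its last rebuild. Charging O(1) of the rebuild to each such insertion gives O(log n) amortized.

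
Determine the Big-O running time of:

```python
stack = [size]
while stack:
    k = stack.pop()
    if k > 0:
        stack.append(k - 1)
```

Time complexity: O(n).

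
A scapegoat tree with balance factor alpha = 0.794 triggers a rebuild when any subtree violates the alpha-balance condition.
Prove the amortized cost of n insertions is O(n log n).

Define potential Phi = c * sum of |size(left(v)) - size(right(v))| over all nodes. An insertion at depth d costs O(d) = O(log n) and increases Phi by O(log n). When a rebuild of subtree of size s occurs, it costs O(s) but reduces Phi by Omega(s). With alpha = 0.794, between rebuilds Omega(s) insertions must occur. Amortized cost per insertion: O(log n).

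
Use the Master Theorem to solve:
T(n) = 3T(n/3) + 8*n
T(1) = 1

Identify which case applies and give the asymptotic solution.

a=3, b=3, f(n)=8*n.
log_3(3) = 1, so n^(log_b(a)) = n.
f(n) = Theta(n), so Case 2 applies.
T(n) = Theta(n log n).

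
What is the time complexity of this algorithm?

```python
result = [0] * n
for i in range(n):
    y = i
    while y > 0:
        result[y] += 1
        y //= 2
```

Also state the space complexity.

Time complexity: O(n log n).
Space complexity: O(n).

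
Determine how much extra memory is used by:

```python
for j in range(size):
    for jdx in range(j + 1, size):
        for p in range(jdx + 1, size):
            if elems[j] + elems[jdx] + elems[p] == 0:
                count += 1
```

Space complexity: O(1).
Only a constant amount of auxiliary storage is used; nothing grows with n.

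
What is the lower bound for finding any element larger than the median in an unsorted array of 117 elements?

To find an element larger than the median of 117 elements, we must see Omega(n) elements. Without seeing enough elements, an adversary can make any unseen element the median.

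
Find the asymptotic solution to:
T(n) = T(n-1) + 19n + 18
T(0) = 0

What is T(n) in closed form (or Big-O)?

Dominant term in sum is 19*sum(i, i=1..n) = 19*n*(n+1)/2 = O(n^2).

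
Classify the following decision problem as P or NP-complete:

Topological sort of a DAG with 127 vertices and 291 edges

This problem is in P: DFS-based topological sort runs in O(V+E).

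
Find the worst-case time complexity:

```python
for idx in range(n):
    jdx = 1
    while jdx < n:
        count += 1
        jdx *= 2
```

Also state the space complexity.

Time complexity: O(n log n).
Space complexity: O(1).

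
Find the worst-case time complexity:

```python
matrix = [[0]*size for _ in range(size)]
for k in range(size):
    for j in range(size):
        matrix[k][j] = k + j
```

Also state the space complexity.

Time complexity: O(n^2).
Space complexity: O(n^2).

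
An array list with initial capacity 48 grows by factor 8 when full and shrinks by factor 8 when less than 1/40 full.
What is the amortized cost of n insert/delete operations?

Using potential function Phi = |8*size - capacity|. Resizing costs are offset by potential release. Amortized O(1) per operation.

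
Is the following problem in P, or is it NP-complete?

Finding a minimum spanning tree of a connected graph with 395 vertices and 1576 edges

This problem is in P: Kruskal's / Prim's algorithms run in polynomial time.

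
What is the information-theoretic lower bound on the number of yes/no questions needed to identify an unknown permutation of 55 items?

There are 55! = 12696403353658275925965100847566516959580321051449436762275840000000000000 permutations. Each yes/no question gives at most 1 bit, so at least ceil(log_2(12696403353658275925965100847566516959580321051449436762275840000000000000)) = 243 questions are needed.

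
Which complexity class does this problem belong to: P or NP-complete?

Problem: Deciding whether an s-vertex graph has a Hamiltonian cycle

This problem is NP-complete: one of Karp's 21 NP-complete problems.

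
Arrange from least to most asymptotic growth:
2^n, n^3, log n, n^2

Ordered by growth rate: log n < n^2 < n^3 < 2^n.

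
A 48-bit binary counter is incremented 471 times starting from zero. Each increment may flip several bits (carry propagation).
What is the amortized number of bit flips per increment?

Bit i flips on every 2^i-th increment, so over 471 increments bit i flips floor(471/2^i) times. Summing over i: total flips < 2 * 471. Amortized: < 2 = O(1) per increment.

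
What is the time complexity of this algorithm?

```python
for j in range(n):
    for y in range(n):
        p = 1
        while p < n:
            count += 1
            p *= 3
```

Time complexity: O(n^2 log n).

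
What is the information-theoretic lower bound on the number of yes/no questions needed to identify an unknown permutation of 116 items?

There are 116! = 33931086844518982011982560935885732032396635556994207701963662088123265314176330336254535971207181169698868584991941607780111073928236261199604691797570505851011072000000000000000000000000000 permutations. Each yes/no question gives at most 1 bit, so at least ceil(log_2(33931086844518982011982560935885732032396635556994207701963662088123265314176330336254535971207181169698868584991941607780111073928236261199604691797570505851011072000000000000000000000000000)) = 633 questions are needed.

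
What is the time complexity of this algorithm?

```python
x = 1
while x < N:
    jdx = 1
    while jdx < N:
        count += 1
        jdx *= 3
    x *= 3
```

Time complexity: O(log^2 n).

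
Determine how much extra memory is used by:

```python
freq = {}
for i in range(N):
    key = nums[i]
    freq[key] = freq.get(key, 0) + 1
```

Space complexity: O(n).
Auxiliary storage grows linearly with the input size n in the worst case.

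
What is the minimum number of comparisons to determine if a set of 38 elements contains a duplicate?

Determining if 38 elements are all distinct requires Omega(n log n) comparisons in the comparison model. This follows from the element distinctness lower bound.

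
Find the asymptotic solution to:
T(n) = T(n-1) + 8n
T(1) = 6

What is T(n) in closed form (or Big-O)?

Unrolling: T(n) = 6 + 8*(2 + 3 + ... + n) = 6 + 8*(n(n+1)/2 - 1) = O(n^2).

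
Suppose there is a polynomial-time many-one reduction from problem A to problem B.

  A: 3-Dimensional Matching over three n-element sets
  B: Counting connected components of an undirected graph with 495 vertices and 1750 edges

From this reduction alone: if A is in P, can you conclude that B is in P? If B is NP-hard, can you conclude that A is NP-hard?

A poly-time reduction A <=_p B transfers tractability DOWN (B easy => A easy) and hardness UP (A hard => B hard), not the reverse.
From A in P, the reduction alone does NOT give B in P: any problem in P trivially reduces to SAT, yet SAT is not known to be in P.
From B NP-hard, the reduction alone does NOT give A NP-hard: again, easy problems reduce to hard ones.
(Here in fact A is NP-complete and B is in P, so no such reduction is known -- its existence would imply P = NP; the analysis concerns only what the assumed reduction would or would not let you conclude.)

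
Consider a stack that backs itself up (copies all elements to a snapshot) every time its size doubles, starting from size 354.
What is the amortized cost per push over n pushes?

Backups occur at sizes 354, 708, 1416, ..., copying 354 + 708 + 1416 + ... <= 2n elements total (geometric series). Spread over n pushes, the amortized backup cost is O(1) per push.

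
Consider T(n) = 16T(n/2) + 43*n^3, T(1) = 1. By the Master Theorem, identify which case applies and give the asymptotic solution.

a=16, b=2, f(n)=43*n^3.
log_2(16) = 4 > 3.
Since f(n) = O(n^3) is polynomially smaller than n^4, Case 1 applies.
T(n) = Theta(n^4).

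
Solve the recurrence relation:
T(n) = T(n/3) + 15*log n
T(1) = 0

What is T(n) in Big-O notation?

Each of the log_3(n) levels adds O(log n). T(n) = O(log^2 n).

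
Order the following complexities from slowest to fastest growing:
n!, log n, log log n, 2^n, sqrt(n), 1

Ordered by growth rate: 1 < log log n < log n < sqrt(n) < 2^n < n!.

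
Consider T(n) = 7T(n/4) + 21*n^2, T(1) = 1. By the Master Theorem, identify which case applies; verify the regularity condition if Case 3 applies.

a=7, b=4, f(n)=21*n^2.
log_4(7) = 1.404 < 2.
f(n) = Omega(n^(1.404+epsilon)) for some epsilon > 0, so Case 3 is the candidate.
Regularity: a*f(n/b) = 7*21*(n/4)^2 = (7/16)*21*n^2 <= c*f(n) with c = 7/16 < 1. Satisfied.
Case 3: T(n) = Theta(n^2).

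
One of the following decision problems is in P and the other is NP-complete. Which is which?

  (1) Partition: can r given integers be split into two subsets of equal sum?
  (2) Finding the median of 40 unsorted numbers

(1) is NP-complete: Subset Sum reduces to it (one of Karp's 21 NP-complete problems).
(2) is P: linear-time selection (median-of-medians) runs in O(n).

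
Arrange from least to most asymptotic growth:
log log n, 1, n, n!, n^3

Ordered by growth rate: 1 < log log n < n < n^3 < n!.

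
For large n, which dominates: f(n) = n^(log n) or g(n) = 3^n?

g(n) = 3^n grows faster: take logs: log(n^(log n)) = (log n)^2, log(3^n) = n log 3; n dominates (log n)^2.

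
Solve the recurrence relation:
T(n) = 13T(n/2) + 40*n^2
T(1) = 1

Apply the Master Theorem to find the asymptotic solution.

a=13, b=2, f(n)=40*n^2. log_2(13) = 3.7. Case 1 of Master Theorem: T(n) = O(n^3.7).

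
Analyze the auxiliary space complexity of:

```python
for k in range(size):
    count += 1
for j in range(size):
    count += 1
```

Space complexity: O(1).
Only a constant amount of auxiliary storage is used; nothing grows with n.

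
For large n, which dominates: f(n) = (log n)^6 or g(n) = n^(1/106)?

g(n) = n^(1/106) grows faster: any positive power of n dominates any polylog.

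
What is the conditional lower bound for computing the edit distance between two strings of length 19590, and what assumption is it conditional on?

Under SETH (the Strong Exponential Time Hypothesis), edit distance on length-19590 strings cannot be computed in O(n^(2-epsilon)) time for any epsilon > 0 (Backurs-Indyk). The reduction is from CNF-SAT via the orthogonal vectors problem.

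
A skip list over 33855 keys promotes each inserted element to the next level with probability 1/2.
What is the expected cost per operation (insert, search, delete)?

Expected number of levels is O(log_2(33855)) = O(log n). A search visits O(1) expected nodes per level over O(log n) levels. Insert/delete are a search plus O(1) pointer updates per level. Expected O(log n) per operation.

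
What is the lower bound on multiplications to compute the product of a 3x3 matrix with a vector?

A 3x3 matrix-vector product has 3 inner products of length 3. Output depends on all 3^2 = 9 matrix entries. At least 9 multiplications needed.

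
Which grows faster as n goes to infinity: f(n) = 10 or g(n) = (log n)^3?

g(n) = (log n)^3 grows faster: any unbounded function dominates a constant.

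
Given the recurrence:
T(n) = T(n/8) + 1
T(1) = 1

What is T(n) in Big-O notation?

Each step divides n by 8 and adds 1. After log_8(n) steps, T(n) = O(log n).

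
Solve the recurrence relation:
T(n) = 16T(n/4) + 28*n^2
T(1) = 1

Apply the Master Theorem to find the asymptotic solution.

a=16, b=4, f(n)=28*n^2. log_4(16) = 2. Case 2: T(n) = O(n^2 log n).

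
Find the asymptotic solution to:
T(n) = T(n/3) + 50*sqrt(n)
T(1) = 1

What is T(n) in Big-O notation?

Each level contributes sqrt(n/3^k). Geometric series with ratio 1/sqrt(3) < 1 sums to O(sqrt(n)).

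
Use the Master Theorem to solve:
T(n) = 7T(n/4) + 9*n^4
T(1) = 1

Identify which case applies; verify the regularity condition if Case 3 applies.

a=7, b=4, f(n)=9*n^4.
log_4(7) = 1.404 < 4.
f(n) = Omega(n^(1.404+epsilon)) for some epsilon > 0, so Case 3 is the candidate.
Regularity: a*f(n/b) = 7*9*(n/4)^4 = (7/256)*9*n^4 <= c*f(n) with c = 7/256 < 1. Satisfied.
Case 3: T(n) = Theta(n^4).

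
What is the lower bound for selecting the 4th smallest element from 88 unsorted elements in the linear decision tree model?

Selecting the 4th smallest of 88 elements requires Omega(n) comparisons. Every element must be compared at least once. The BFPRT algorithm achieves O(n), making this tight.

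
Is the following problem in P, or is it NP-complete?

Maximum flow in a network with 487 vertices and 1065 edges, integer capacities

This problem is in P: Edmonds-Karp / push-relabel run in polynomial time.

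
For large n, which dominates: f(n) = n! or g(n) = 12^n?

f(n) = n! grows faster: by Stirling n! ~ (n/e)^n sqrt(2*pi*n); (n/e)^n eventually dominates 12^n.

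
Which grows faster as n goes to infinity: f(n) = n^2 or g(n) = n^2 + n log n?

f(n) = n^2 and g(n) = n^2 + n log n are Theta of each other: the lower-order n log n term is o(n^2); both are Theta(n^2).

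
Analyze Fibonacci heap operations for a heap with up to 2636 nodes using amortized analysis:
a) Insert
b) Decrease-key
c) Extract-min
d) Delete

Fibonacci heaps use lazy consolidation. Potential function Phi = t + 2m (t = number of trees, m = marked nodes).
- Insert: O(1) actual, Delta Phi = +1 (one new tree) => O(1) amortized.
- Decrease-key: with c cascading cuts, actual cost is O(c); Delta Phi <= c - 2(c-1) + 2 = 4 - c (c new trees; >= c-1 marks cleared; <= 1 new mark). Amortized O(c) + (4 - c) = O(1).
- Extract-min: O(D(n) + t) actual; consolidation drops t to <= D(n)+1, so Delta Phi pays for the t term. D(n) = O(log n) for n = 2636 => O(log n) amortized.
- Delete: decrease-key to -inf then extract-min = O(log n).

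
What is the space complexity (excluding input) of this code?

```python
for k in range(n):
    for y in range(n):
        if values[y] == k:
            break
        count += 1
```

Space complexity: O(1).
Only a constant amount of auxiliary storage is used; nothing grows with n.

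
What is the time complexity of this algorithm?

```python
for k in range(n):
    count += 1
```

Time complexity: O(n).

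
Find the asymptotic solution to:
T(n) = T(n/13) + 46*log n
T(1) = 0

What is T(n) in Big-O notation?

Each of the log_13(n) levels adds O(log n). T(n) = O(log^2 n).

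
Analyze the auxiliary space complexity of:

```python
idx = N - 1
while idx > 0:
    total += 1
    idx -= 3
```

Space complexity: O(1).
Only a constant amount of auxiliary storage is used; nothing grows with n.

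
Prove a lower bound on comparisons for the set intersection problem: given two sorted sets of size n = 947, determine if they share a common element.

For two sorted arrays of size n = 947, any correct algorithm must examine Omega(n) elements. If fewer are examined, an adversary places a common element in an unexamined gap. A merge-based scan achieves O(n), so the bound is tight.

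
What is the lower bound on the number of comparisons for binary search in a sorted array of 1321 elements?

With 1321 possible positions, we need at least ceil(log_2(1321)) = 11 comparisons. Each comparison splits the remaining candidates by at most half.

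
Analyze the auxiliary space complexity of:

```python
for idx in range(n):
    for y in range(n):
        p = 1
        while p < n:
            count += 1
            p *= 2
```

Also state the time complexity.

Space complexity: O(1).
Only a constant amount of auxiliary storage is used; nothing grows with n.
Time complexity: O(n^2 log n).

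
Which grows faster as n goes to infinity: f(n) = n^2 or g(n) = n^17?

g(n) = n^17 grows faster: n^17/n^2 = n^15 -> infinity.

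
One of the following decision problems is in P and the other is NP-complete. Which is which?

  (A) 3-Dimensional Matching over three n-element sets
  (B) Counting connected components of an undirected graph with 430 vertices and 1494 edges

(A) is NP-complete: one of Karp's 21 NP-complete problems.
(B) is P: BFS/DFS visits each vertex and edge once: O(V+E).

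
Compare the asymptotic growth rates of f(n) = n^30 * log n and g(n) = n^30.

f(n) = n^30 * log n grows faster: extra log n factor -> infinity.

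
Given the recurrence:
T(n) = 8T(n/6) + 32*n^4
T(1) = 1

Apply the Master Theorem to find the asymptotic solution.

a=8, b=6, f(n)=32*n^4. log_6(8) = 1.161 < 4. Case 3: T(n) = O(n^4).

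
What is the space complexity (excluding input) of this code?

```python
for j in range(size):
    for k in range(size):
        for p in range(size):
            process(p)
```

Space complexity: O(1).
Only a constant amount of auxiliary storage is used; nothing grows with n.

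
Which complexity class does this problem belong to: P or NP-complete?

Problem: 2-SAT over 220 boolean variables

This problem is in P: 2-SAT is solvable in linear time via implication-graph SCCs.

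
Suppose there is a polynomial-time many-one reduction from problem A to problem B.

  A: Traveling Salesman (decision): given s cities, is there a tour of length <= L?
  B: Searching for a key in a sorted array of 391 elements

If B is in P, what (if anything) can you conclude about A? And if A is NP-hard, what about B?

A poly-time reduction A <=_p B means any A-instance can be transformed to a B-instance in poly time.
If B is in P: compose the reduction with B's poly-time algorithm to solve A in poly time, so A is in P.
If A is NP-hard: every NP problem reduces to A, which reduces to B; composing reductions, every NP problem reduces to B, so B is NP-hard.
(Here in fact A is NP-complete and B is in P, so no such reduction is known -- its existence would imply P = NP; the analysis concerns only what the assumed reduction would or would not let you conclude.)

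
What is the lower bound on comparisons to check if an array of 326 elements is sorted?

To verify 326 elements are sorted, we must compare each consecutive pair. Skipping any pair allows an adversary to swap them. Therefore 325 comparisons are necessary and sufficient.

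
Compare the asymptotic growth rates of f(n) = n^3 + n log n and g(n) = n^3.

f(n) = n^3 + n log n and g(n) = n^3 are Theta of each other: the lower-order n log n term is o(n^3); both are Theta(n^3).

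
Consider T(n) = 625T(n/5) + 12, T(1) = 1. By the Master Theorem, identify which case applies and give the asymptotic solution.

a=625, b=5, f(n)=12.
log_5(625) = 4 > 0.
Since f(n) = O(n^0) is polynomially smaller than n^4, Case 1 applies.
T(n) = Theta(n^4).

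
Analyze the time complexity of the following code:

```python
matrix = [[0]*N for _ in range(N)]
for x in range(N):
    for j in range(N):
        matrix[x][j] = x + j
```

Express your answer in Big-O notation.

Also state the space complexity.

Time complexity: O(n^2).
Space complexity: O(n^2).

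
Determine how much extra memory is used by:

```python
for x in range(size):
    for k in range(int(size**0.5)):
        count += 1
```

Space complexity: O(1).
Only a constant amount of auxiliary storage is used; nothing grows with n.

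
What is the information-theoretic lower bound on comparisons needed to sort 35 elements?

There are 35! = 10333147966386144929666651337523200000000 possible orderings. Each comparison gives 1 bit. We need at least ceil(log_2(10333147966386144929666651337523200000000)) = 133 comparisons.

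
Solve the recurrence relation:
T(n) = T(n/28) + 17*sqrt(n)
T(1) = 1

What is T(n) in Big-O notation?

Each level contributes sqrt(n/28^k). Geometric series with ratio 1/sqrt(28) < 1 sums to O(sqrt(n)).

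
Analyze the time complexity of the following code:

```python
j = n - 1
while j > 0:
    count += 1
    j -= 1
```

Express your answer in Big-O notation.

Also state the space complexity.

Time complexity: O(n).
Space complexity: O(1).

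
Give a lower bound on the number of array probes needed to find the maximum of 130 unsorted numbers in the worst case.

Adversary: any unprobed cell could hold a value larger than everything seen so far. If fewer than 130 cells are probed, the adversary places the max in an unprobed cell. So all 130 cells must be examined; together with 130-1 comparisons this is tight.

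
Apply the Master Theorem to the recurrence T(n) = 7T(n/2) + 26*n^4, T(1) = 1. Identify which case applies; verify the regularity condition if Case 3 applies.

a=7, b=2, f(n)=26*n^4.
log_2(7) = 2.807 < 4.
f(n) = Omega(n^(2.807+epsilon)) for some epsilon > 0, so Case 3 is the candidate.
Regularity: a*f(n/b) = 7*26*(n/2)^4 = (7/16)*26*n^4 <= c*f(n) with c = 7/16 < 1. Satisfied.
Case 3: T(n) = Theta(n^4).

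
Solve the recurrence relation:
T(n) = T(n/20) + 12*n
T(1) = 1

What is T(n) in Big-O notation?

Geometric series: 12*n*(1 + 1/20 + 1/20^2 + ...) = O(n). T(n) = O(n).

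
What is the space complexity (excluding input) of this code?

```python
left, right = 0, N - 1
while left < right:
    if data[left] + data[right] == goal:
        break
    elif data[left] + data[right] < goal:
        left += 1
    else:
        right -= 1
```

Space complexity: O(1).
Only a constant amount of auxiliary storage is used; nothing grows with n.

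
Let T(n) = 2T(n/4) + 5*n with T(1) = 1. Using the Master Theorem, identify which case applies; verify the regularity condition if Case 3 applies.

a=2, b=4, f(n)=5*n.
log_4(2) = 0.5 < 1.
f(n) = Omega(n^(0.5+epsilon)) for some epsilon > 0, so Case 3 is the candidate.
Regularity: a*f(n/b) = 2*5*(n/4)^1 = (2/4)*5*n^1 <= c*f(n) with c = 2/4 < 1. Satisfied.
Case 3: T(n) = Theta(n).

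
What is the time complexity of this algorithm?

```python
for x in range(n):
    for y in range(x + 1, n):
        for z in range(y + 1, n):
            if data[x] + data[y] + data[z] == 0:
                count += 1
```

Time complexity: O(n^3).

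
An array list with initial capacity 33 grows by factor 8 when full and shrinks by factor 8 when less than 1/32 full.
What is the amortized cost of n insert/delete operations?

Using potential function Phi = |8*size - capacity|. Resizing costs are offset by potential release. Amortized O(1) per operation.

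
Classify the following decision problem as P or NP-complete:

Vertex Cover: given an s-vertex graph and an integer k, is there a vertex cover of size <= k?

This problem is NP-complete: one of Karp's 21 NP-complete problems (with k part of the input; for any fixed constant k it is in P).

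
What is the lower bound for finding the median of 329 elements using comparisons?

To find the median of 329 elements, every element must be compared at least once, so the lower bound is Omega(n). The BFPRT algorithm achieves O(n), making this tight.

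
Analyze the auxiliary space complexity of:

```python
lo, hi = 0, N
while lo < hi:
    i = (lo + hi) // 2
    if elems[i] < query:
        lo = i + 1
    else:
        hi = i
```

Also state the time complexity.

Space complexity: O(1).
Only a constant amount of auxiliary storage is used; nothing grows with n.
Time complexity: O(log n).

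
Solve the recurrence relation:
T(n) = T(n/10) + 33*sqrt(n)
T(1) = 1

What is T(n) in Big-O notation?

Each level contributes sqrt(n/10^k). Geometric series with ratio 1/sqrt(10) < 1 sums to O(sqrt(n)).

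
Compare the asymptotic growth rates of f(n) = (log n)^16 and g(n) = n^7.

g(n) = n^7 grows faster: any positive polynomial dominates any polylog.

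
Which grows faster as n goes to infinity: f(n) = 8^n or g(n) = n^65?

f(n) = 8^n grows faster: any exponential with base > 1 dominates every polynomial.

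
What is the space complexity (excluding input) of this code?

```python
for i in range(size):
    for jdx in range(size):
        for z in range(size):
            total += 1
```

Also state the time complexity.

Space complexity: O(1).
Only a constant amount of auxiliary storage is used; nothing grows with n.
Time complexity: O(n^3).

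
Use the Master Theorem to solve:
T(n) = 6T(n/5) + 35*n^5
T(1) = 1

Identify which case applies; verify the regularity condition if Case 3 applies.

a=6, b=5, f(n)=35*n^5.
log_5(6) = 1.113 < 5.
f(n) = Omega(n^(1.113+epsilon)) for some epsilon > 0, so Case 3 is the candidate.
Regularity: a*f(n/b) = 6*35*(n/5)^5 = (6/3125)*35*n^5 <= c*f(n) with c = 6/3125 < 1. Satisfied.
Case 3: T(n) = Theta(n^5).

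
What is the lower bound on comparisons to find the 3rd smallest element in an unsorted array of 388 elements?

Finding the 3rd smallest of 388 elements requires Omega(n) comparisons. Every element must participate in at least one comparison; otherwise it could be the 3rd smallest.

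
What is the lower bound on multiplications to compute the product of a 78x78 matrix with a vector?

A 78x78 matrix-vector product has 78 inner products of length 78. Output depends on all 78^2 = 6084 matrix entries. At least 6084 multiplications needed.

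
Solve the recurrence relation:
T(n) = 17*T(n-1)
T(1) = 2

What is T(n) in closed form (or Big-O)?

Each step multiplies by 17. T(n) = T(1)*17^(n-1) = 2*17^(n-1).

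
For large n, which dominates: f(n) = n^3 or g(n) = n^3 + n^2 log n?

f(n) = n^3 and g(n) = n^3 + n^2 log n are Theta of each other: the lower-order n^2 log n term is o(n^3); both are Theta(n^3).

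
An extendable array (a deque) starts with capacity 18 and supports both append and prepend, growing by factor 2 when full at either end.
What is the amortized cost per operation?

Growth at either end copies all elements; capacities form a geometric sequence with ratio 2, so total copy cost over n operations is O(n) (two geometric series). Amortized O(1).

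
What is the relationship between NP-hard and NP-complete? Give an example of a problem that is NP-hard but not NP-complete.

NP-hard: at least as hard as any NP problem (but need not be in NP). NP-complete = NP-hard intersection NP. The Halting Problem is NP-hard but undecidable (not in NP). The optimization version of TSP is NP-hard but not a decision problem.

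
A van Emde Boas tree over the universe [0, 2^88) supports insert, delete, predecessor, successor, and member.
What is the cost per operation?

vEB recursively partitions [0, 309485009821345068724781056) into sqrt(u) clusters of size sqrt(u). Each operation recurses into either one cluster or the summary, never both: T(u) = T(sqrt(u)) + O(1) => T(u) = O(log log u) = O(log 88). This is worst-case, not just amortized.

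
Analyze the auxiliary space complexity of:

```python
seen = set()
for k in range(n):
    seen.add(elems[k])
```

Space complexity: O(n).
Auxiliary storage grows linearly with the input size n in the worst case.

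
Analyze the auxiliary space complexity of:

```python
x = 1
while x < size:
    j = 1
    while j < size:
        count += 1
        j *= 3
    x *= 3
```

Space complexity: O(1).
Only a constant amount of auxiliary storage is used; nothing grows with n.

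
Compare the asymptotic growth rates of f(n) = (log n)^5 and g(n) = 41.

f(n) = (log n)^5 grows faster: any unbounded function dominates a constant.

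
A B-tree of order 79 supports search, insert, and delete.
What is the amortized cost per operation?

B-tree of order 79 has height O(log_79 n). Each operation traverses the tree height. Splits during insert and merges during delete are O(1) each and occur at most once per level. Total cost per operation: O(log_79 n).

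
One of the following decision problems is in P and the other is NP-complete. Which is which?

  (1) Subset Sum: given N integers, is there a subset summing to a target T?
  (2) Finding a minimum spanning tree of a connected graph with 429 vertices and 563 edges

(1) is NP-complete: one of Karp's 21 NP-complete problems.
(2) is P: Kruskal's / Prim's algorithms run in polynomial time.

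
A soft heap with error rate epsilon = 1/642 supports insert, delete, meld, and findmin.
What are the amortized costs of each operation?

Soft heaps (Chazelle) allow up to an epsilon = 1/642 fraction of elements to have corrupted (raised) keys. Insert is O(log(1/epsilon)) = O(log 642) amortized -- the structure maintains heap-ordered binary trees of rank bounded by O(log(1/epsilon)). Meld concatenates root lists: O(1) amortized. Delete and findmin are O(1) amortized.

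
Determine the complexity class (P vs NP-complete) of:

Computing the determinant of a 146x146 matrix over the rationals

This problem is in P: Gaussian elimination runs in O(n^3).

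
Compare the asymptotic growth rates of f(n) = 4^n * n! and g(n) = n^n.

f(n) = 4^n * n! grows faster: by Stirling n! ~ sqrt(2 pi n)(n/e)^n, so 4^n n! / n^n ~ (4/e)^n sqrt(2 pi n) -> infinity since 4/e > 1.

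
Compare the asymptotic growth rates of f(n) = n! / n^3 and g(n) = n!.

g(n) = n! grows faster: the ratio n!/(n!/n^3) = n^3 -> infinity.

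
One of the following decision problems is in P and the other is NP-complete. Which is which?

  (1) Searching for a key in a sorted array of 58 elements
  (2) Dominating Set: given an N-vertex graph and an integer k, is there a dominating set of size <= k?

(1) is P: binary search runs in O(log n).
(2) is NP-complete: reduces from Set Cover (with k part of the input).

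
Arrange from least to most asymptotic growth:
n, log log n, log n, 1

Ordered by growth rate: 1 < log log n < log n < n.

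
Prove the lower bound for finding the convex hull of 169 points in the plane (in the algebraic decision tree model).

Reduction from sorting: given 169 numbers x_1,...,x_{169}, map x_i to the point (x_i, x_i^2) on the parabola y = x^2. All points are on the convex hull, and walking the hull gives them in sorted x-order. Since sorting requires Omega(n log n), so does planar convex hull.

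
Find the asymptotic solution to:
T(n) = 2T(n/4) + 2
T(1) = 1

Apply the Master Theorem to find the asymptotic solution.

a=2, b=4, f(n)=2. log_4(2) = 0.5. Case 1 of Master Theorem: T(n) = O(n^0.5).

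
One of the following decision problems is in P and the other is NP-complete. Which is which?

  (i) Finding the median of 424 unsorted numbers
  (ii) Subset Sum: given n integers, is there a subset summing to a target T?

(i) is P: linear-time selection (median-of-medians) runs in O(n).
(ii) is NP-complete: one of Karp's 21 NP-complete problems.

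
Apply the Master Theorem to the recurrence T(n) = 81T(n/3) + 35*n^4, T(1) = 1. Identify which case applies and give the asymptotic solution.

a=81, b=3, f(n)=35*n^4.
log_3(81) = 4, so n^(log_b(a)) = n^4.
f(n) = Theta(n^4), so Case 2 applies.
T(n) = Theta(n^4 log n).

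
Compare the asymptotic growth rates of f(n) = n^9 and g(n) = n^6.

f(n) = n^9 grows faster: n^9/n^6 = n^3 -> infinity.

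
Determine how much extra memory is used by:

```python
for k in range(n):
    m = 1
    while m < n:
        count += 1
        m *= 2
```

Space complexity: O(1).
Only a constant amount of auxiliary storage is used; nothing grows with n.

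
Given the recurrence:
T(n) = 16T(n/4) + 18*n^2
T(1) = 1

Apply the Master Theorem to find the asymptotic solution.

a=16, b=4, f(n)=18*n^2. log_4(16) = 2. Case 2: T(n) = O(n^2 log n).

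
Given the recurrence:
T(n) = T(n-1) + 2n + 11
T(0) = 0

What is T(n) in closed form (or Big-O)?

Dominant term in sum is 2*sum(i, i=1..n) = 2*n*(n+1)/2 = O(n^2).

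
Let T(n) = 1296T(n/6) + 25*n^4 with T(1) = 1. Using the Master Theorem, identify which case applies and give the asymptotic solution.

a=1296, b=6, f(n)=25*n^4.
log_6(1296) = 4, so n^(log_b(a)) = n^4.
f(n) = Theta(n^4), so Case 2 applies.
T(n) = Theta(n^4 log n).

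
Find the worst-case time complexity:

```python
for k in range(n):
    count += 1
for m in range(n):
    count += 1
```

Time complexity: O(n).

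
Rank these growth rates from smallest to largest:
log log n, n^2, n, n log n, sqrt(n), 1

Ordered by growth rate: 1 < log log n < sqrt(n) < n < n log n < n^2.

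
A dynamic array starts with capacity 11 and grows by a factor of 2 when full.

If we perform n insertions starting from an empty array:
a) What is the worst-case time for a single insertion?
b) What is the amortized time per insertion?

(a) Worst-case single insertion: O(n) -- when the array is full at capacity c, the resize copies all c elements, and c can be Theta(n).
(b) Resizes happen at sizes 11, 22, 44, ... Total copy cost for n insertions: 11 + 22 + ... = O(n) (geometric series with ratio 1/2). Amortized cost per insertion: O(n)/n = O(1).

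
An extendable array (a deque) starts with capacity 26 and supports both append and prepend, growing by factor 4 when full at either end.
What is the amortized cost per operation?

Growth at either end copies all elements; capacities form a geometric sequence with ratio 4, so total copy cost over n operations is O(n) (two geometric series). Amortized O(1).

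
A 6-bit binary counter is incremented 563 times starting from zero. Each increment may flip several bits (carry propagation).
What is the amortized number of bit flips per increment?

Bit i flips on every 2^i-th increment, so over 563 increments bit i flips floor(563/2^i) times. Summing over i: total flips < 2 * 563. Amortized: < 2 = O(1) per increment.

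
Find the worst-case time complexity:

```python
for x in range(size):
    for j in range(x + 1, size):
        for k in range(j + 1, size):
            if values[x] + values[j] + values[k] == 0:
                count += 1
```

Time complexity: O(n^3).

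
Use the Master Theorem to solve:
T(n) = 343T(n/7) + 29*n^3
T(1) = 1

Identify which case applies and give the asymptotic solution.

a=343, b=7, f(n)=29*n^3.
log_7(343) = 3, so n^(log_b(a)) = n^3.
f(n) = Theta(n^3), so Case 2 applies.
T(n) = Theta(n^3 log n).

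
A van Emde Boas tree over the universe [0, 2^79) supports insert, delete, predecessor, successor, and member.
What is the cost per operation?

vEB recursively partitions [0, 604462909807314587353088) into sqrt(u) clusters of size sqrt(u). Each operation recurses into either one cluster or the summary, never both: T(u) = T(sqrt(u)) + O(1) => T(u) = O(log log u) = O(log 79). This is worst-case, not just amortized.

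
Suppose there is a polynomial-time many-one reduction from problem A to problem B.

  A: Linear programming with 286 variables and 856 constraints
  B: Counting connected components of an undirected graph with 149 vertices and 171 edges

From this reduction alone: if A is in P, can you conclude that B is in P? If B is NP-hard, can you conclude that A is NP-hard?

A poly-time reduction A <=_p B transfers tractability DOWN (B easy => A easy) and hardness UP (A hard => B hard), not the reverse.
From A in P, the reduction alone does NOT give B in P: any problem in P trivially reduces to SAT, yet SAT is not known to be in P.
From B NP-hard, the reduction alone does NOT give A NP-hard: again, easy problems reduce to hard ones.
(Here in fact A is P and B is P.)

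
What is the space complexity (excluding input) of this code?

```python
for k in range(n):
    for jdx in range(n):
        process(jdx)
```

Space complexity: O(1).
Only a constant amount of auxiliary storage is used; nothing grows with n.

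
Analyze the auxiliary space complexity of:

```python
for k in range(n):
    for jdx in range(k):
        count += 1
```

Space complexity: O(1).
Only a constant amount of auxiliary storage is used; nothing grows with n.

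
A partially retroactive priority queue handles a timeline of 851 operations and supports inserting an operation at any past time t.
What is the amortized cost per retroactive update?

Partially retroactive priority queues (Demaine-Iacono-Langerman) allow updates at past times with queries only at the present. With a balanced BST over the m = 851 timeline events tracking bridges, each retroactive insert or delete is O(log m) amortized.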